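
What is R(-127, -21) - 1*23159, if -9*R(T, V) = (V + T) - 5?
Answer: -23142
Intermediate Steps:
R(T, V) = 5/9 - T/9 - V/9 (R(T, V) = -((V + T) - 5)/9 = -((T + V) - 5)/9 = -(-5 + T + V)/9 = 5/9 - T/9 - V/9)
R(-127, -21) - 1*23159 = (5/9 - ⅑*(-127) - ⅑*(-21)) - 1*23159 = (5/9 + 127/9 + 7/3) - 23159 = 17 - 23159 = -23142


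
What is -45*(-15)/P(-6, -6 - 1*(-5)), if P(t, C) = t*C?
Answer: 225/2 ≈ 112.50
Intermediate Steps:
P(t, C) = C*t
-45*(-15)/P(-6, -6 - 1*(-5)) = -45*(-15)/((-6 - 1*(-5))*(-6)) = -(-675)/((-6 + 5)*(-6)) = -(-675)/((-1*(-6))) = -(-675)/6 = -1*(-225/2) = 225/2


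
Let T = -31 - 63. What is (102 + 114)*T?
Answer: -20304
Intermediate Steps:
T = -94
(102 + 114)*T = (102 + 114)*(-94) = 216*(-94) = -20304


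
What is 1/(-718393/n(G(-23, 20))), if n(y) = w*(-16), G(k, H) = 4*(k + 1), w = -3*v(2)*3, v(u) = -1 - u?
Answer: 432/718393 ≈ 0.00060134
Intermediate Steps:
w = 27 (w = -3*(-1 - 1*2)*3 = -3*(-1 - 2)*3 = -3*(-3)*3 = 9*3 = 27)
G(k, H) = 4 + 4*k (G(k, H) = 4*(1 + k) = 4 + 4*k)
n(y) = -432 (n(y) = 27*(-16) = -432)
1/(-718393/n(G(-23, 20))) = 1/(-718393/(-432)) = 1/(-718393*(-1/432)) = 1/(718393/432) = 432/718393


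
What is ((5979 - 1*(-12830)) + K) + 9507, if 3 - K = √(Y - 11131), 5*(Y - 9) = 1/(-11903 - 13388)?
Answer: 28319 - 3*I*√19761158130945/126455 ≈ 28319.0 - 105.46*I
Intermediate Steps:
Y = 1138094/126455 (Y = 9 + 1/(5*(-11903 - 13388)) = 9 + (⅕)/(-25291) = 9 + (⅕)*(-1/25291) = 9 - 1/126455 = 1138094/126455 ≈ 9.0000)
K = 3 - 3*I*√19761158130945/126455 (K = 3 - √(1138094/126455 - 11131) = 3 - √(-1406432511/126455) = 3 - 3*I*√19761158130945/126455 ≈ 3.0 - 105.46*I)
((5979 - 1*(-12830)) + K) + 9507 = ((5979 - 1*(-12830)) + (3 - 3*I*√19761158130945/126455)) + 9507 = ((5979 + 12830) + (3 - 3*I*√19761158130945/126455)) + 9507 = (18809 + (3 - 3*I*√19761158130945/126455)) + 9507 = (18812 - 3*I*√19761158130945/126455) + 9507 = 28319 - 3*I*√19761158130945/126455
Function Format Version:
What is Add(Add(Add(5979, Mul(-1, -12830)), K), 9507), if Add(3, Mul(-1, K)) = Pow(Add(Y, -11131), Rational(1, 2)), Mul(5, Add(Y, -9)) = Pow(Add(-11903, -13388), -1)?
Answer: Add(28319, Mul(Rational(-3, 126455), I, Pow(19761158130945, Rational(1, 2)))) ≈ Add(28319., Mul(-105.46, I))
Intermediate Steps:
Y = Rational(1138094, 126455) (Y = Add(9, Mul(Rational(1, 5), Pow(Add(-11903, -13388), -1))) = Add(9, Mul(Rational(1, 5), Pow(-25291, -1))) = Add(9, Mul(Rational(1, 5), Rational(-1, 25291))) = Add(9, Rational(-1, 126455)) = Rational(1138094, 126455) ≈ 9.0000)
K = Add(3, Mul(Rational(-3, 126455), I, Pow(19761158130945, Rational(1, 2)))) (K = Add(3, Mul(-1, Pow(Add(Rational(1138094, 126455), -11131), Rational(1, 2)))) = Add(3, Mul(-1, Pow(Rational(-1406432511, 126455), Rational(1, 2)))) = Add(3, Mul(-1, Mul(Rational(3, 126455), I, Pow(19761158130945, Rational(1, 2))))) = Add(3, Mul(Rational(-3, 126455), I, Pow(19761158130945, Rational(1, 2)))) ≈ Add(3.0000, Mul(-105.46, I)))
Add(Add(Add(5979, Mul(-1, -12830)), K), 9507) = Add(Add(Add(5979, Mul(-1, -12830)), Add(3, Mul(Rational(-3, 126455), I, Pow(19761158130945, Rational(1, 2))))), 9507) = Add(Add(Add(5979, 12830), Add(3, Mul(Rational(-3, 126455), I, Pow(19761158130945, Rational(1, 2))))), 9507) = Add(Add(18809, Add(3, Mul(Rational(-3, 126455), I, Pow(19761158130945, Rational(1, 2))))), 9507) = Add(Add(18812, Mul(Rational(-3, 126455), I, Pow(19761158130945, Rational(1, 2)))), 9507) = Add(28319, Mul(Rational(-3, 126455), I, Pow(19761158130945, Rational(1, 2))))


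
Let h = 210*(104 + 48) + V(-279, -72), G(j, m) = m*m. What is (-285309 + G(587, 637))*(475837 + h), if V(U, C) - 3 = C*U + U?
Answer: 63550961740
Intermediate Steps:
G(j, m) = m²
V(U, C) = 3 + U + C*U (V(U, C) = 3 + (C*U + U) = 3 + (U + C*U) = 3 + U + C*U)
h = 51732 (h = 210*(104 + 48) + (3 - 279 - 72*(-279)) = 210*152 + (3 - 279 + 20088) = 31920 + 19812 = 51732)
(-285309 + G(587, 637))*(475837 + h) = (-285309 + 637²)*(475837 + 51732) = (-285309 + 405769)*527569 = 120460*527569 = 63550961740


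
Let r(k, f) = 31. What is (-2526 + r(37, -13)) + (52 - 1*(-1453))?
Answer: -990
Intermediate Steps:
(-2526 + r(37, -13)) + (52 - 1*(-1453)) = (-2526 + 31) + (52 - 1*(-1453)) = -2495 + (52 + 1453) = -2495 + 1505 = -990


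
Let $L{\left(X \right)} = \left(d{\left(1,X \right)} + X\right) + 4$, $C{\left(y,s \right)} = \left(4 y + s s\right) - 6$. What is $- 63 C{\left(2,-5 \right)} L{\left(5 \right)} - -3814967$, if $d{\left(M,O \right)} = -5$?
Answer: $3808163$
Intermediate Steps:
$C{\left(y,s \right)} = -6 + s^{2} + 4 y$ ($C{\left(y,s \right)} = \left(4 y + s^{2}\right) - 6 = \left(s^{2} + 4 y\right) - 6 = -6 + s^{2} + 4 y$)
$L{\left(X \right)} = -1 + X$ ($L{\left(X \right)} = \left(-5 + X\right) + 4 = -1 + X$)
$- 63 C{\left(2,-5 \right)} L{\left(5 \right)} - -3814967 = - 63 \left(-6 + \left(-5\right)^{2} + 4 \cdot 2\right) \left(-1 + 5\right) - -3814967 = - 63 \left(-6 + 25 + 8\right) 4 + 3814967 = \left(-63\right) 27 \cdot 4 + 3814967 = \left(-1701\right) 4 + 3814967 = -6804 + 3814967 = 3808163$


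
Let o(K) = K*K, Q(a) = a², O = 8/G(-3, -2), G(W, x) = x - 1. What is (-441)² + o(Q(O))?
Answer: 15757057/81 ≈ 1.9453e+5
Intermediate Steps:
G(W, x) = -1 + x
O = -8/3 (O = 8/(-1 - 2) = 8/(-3) = 8*(-⅓) = -8/3 ≈ -2.6667)
o(K) = K²
(-441)² + o(Q(O)) = (-441)² + ((-8/3)²)² = 194481 + (64/9)² = 194481 + 4096/81 = 15757057/81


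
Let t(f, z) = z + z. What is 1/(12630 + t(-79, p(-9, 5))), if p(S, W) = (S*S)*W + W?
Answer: 1/13450 ≈ 7.4349e-5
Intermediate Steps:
p(S, W) = W + W*S**2 (p(S, W) = S**2*W + W = W*S**2 + W = W + W*S**2)
t(f, z) = 2*z
1/(12630 + t(-79, p(-9, 5))) = 1/(12630 + 2*(5*(1 + (-9)**2))) = 1/(12630 + 2*(5*(1 + 81))) = 1/(12630 + 2*(5*82)) = 1/(12630 + 2*410) = 1/(12630 + 820) = 1/13450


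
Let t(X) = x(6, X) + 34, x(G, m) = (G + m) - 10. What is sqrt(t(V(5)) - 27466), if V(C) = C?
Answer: I*sqrt(27431) ≈ 165.62*I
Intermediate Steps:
x(G, m) = -10 + G + m
t(X) = 30 + X (t(X) = (-10 + 6 + X) + 34 = (-4 + X) + 34 = 30 + X)
sqrt(t(V(5)) - 27466) = sqrt((30 + 5) - 27466) = sqrt(35 - 27466) = sqrt(-27431) = I*sqrt(27431)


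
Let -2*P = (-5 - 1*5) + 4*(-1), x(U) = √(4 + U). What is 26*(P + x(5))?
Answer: 260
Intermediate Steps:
P = 7 (P = -((-5 - 1*5) + 4*(-1))/2 = -((-5 - 5) - 4)/2 = -(-10 - 4)/2 = -½*(-14) = 7)
26*(P + x(5)) = 26*(7 + √(4 + 5)) = 26*(7 + √9) = 26*(7 + 3) = 26*10 = 260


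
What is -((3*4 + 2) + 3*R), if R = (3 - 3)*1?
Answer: -14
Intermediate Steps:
R = 0 (R = 0*1 = 0)
-((3*4 + 2) + 3*R) = -((3*4 + 2) + 3*0) = -((12 + 2) + 0) = -(14 + 0) = -1*14 = -14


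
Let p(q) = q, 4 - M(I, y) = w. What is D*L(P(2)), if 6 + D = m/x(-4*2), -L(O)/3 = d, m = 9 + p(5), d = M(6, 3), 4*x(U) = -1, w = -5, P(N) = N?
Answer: 1674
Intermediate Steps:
x(U) = -¼ (x(U) = (¼)*(-1) = -¼)
M(I, y) = 9 (M(I, y) = 4 - 1*(-5) = 4 + 5 = 9)
d = 9
m = 14 (m = 9 + 5 = 14)
L(O) = -27 (L(O) = -3*9 = -27)
D = -62 (D = -6 + 14/(-¼) = -6 + 14*(-4) = -6 - 56 = -62)
D*L(P(2)) = -62*(-27) = 1674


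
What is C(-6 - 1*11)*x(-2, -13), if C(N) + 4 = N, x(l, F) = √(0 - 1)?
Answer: -21*I ≈ -21.0*I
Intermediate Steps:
x(l, F) = I (x(l, F) = √(-1) = I)
C(N) = -4 + N
C(-6 - 1*11)*x(-2, -13) = (-4 + (-6 - 1*11))*I = (-4 + (-6 - 11))*I = (-4 - 17)*I = -21*I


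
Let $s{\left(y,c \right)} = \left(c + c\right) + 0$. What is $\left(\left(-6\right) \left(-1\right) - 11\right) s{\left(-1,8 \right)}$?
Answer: $-80$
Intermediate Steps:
$s{\left(y,c \right)} = 2 c$ ($s{\left(y,c \right)} = 2 c + 0 = 2 c$)
$\left(\left(-6\right) \left(-1\right) - 11\right) s{\left(-1,8 \right)} = \left(\left(-6\right) \left(-1\right) - 11\right) 2 \cdot 8 = \left(6 - 11\right) 16 = \left(-5\right) 16 = -80$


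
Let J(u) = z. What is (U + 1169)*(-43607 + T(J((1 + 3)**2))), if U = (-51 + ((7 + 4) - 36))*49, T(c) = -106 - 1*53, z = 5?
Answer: 111822130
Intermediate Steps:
J(u) = 5
T(c) = -159 (T(c) = -106 - 53 = -159)
U = -3724 (U = (-51 + (11 - 36))*49 = (-51 - 25)*49 = -76*49 = -3724)
(U + 1169)*(-43607 + T(J((1 + 3)**2))) = (-3724 + 1169)*(-43607 - 159) = -2555*(-43766) = 111822130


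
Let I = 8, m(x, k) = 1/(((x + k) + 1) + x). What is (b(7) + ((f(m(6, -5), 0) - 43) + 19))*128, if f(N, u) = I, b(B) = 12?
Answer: -512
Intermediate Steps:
m(x, k) = 1/(1 + k + 2*x) (m(x, k) = 1/(((k + x) + 1) + x) = 1/((1 + k + x) + x) = 1/(1 + k + 2*x))
f(N, u) = 8
(b(7) + ((f(m(6, -5), 0) - 43) + 19))*128 = (12 + ((8 - 43) + 19))*128 = (12 + (-35 + 19))*128 = (12 - 16)*128 = -4*128 = -512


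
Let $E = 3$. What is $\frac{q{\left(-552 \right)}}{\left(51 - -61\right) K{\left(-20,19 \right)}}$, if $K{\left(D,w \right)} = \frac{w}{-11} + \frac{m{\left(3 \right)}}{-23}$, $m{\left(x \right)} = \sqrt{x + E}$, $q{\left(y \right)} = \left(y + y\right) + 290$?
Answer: $\frac{44998327}{10653608} - \frac{1132681 \sqrt{6}}{10653608} \approx 3.9633$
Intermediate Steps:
$q{\left(y \right)} = 290 + 2 y$ ($q{\left(y \right)} = 2 y + 290 = 290 + 2 y$)
$m{\left(x \right)} = \sqrt{3 + x}$ ($m{\left(x \right)} = \sqrt{x + 3} = \sqrt{3 + x}$)
$K{\left(D,w \right)} = - \frac{w}{11} - \frac{\sqrt{6}}{23}$ ($K{\left(D,w \right)} = \frac{w}{-11} + \frac{\sqrt{3 + 3}}{-23} = w \left(- \frac{1}{11}\right) + \sqrt{6} \left(- \frac{1}{23}\right) = - \frac{w}{11} - \frac{\sqrt{6}}{23}$)
$\frac{q{\left(-552 \right)}}{\left(51 - -61\right) K{\left(-20,19 \right)}} = \frac{290 + 2 \left(-552\right)}{\left(51 - -61\right) \left(\left(- \frac{1}{11}\right) 19 - \frac{\sqrt{6}}{23}\right)} = \frac{290 - 1104}{\left(51 + 61\right) \left(- \frac{19}{11} - \frac{\sqrt{6}}{23}\right)} = - \frac{814}{112 \left(- \frac{19}{11} - \frac{\sqrt{6}}{23}\right)} = - \frac{814}{- \frac{2128}{11} - \frac{112 \sqrt{6}}{23}}$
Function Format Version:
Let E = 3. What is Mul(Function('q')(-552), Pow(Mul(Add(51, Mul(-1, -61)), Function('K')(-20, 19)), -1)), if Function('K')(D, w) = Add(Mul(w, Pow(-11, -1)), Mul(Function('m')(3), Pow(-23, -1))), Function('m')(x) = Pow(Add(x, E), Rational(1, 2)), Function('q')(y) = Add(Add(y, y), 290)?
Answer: Add(Rational(44998327, 10653608), Mul(Rational(-1132681, 10653608), Pow(6, Rational(1, 2)))) ≈ 3.9633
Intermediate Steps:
Function('q')(y) = Add(290, Mul(2, y)) (Function('q')(y) = Add(Mul(2, y), 290) = Add(290, Mul(2, y)))
Function('m')(x) = Pow(Add(3, x), Rational(1, 2)) (Function('m')(x) = Pow(Add(x, 3), Rational(1, 2)) = Pow(Add(3, x), Rational(1, 2)))
Function('K')(D, w) = Add(Mul(Rational(-1, 11), w), Mul(Rational(-1, 23), Pow(6, Rational(1, 2)))) (Function('K')(D, w) = Add(Mul(w, Pow(-11, -1)), Mul(Pow(Add(3, 3), Rational(1, 2)), Pow(-23, -1))) = Add(Mul(w, Rational(-1, 11)), Mul(Pow(6, Rational(1, 2)), Rational(-1, 23))) = Add(Mul(Rational(-1, 11), w), Mul(Rational(-1, 23), Pow(6, Rational(1, 2)))))
Mul(Function('q')(-552), Pow(Mul(Add(51, Mul(-1, -61)), Function('K')(-20, 19)), -1)) = Mul(Add(290, Mul(2, -552)), Pow(Mul(Add(51, Mul(-1, -61)), Add(Mul(Rational(-1, 11), 19), Mul(Rational(-1, 23), Pow(6, Rational(1, 2))))), -1)) = Mul(Add(290, -1104), Pow(Mul(Add(51, 61), Add(Rational(-19, 11), Mul(Rational(-1, 23), Pow(6, Rational(1, 2))))), -1)) = Mul(-814, Pow(Mul(112, Add(Rational(-19, 11), Mul(Rational(-1, 23), Pow(6, Rational(1, 2))))), -1)) = Mul(-814, Pow(Add(Rational(-2128, 11), Mul(Rational(-112, 23), Pow(6, Rational(1, 2)))), -1))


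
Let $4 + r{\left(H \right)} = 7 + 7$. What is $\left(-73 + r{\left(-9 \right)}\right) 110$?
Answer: $-6930$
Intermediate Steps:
$r{\left(H \right)} = 10$ ($r{\left(H \right)} = -4 + \left(7 + 7\right) = -4 + 14 = 10$)
$\left(-73 + r{\left(-9 \right)}\right) 110 = \left(-73 + 10\right) 110 = \left(-63\right) 110 = -6930$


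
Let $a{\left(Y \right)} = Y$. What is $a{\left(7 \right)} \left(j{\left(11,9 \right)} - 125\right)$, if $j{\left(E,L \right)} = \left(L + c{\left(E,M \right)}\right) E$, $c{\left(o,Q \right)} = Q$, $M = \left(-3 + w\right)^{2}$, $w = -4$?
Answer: $3591$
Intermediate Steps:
$M = 49$ ($M = \left(-3 - 4\right)^{2} = \left(-7\right)^{2} = 49$)
$j{\left(E,L \right)} = E \left(49 + L\right)$ ($j{\left(E,L \right)} = \left(L + 49\right) E = \left(49 + L\right) E = E \left(49 + L\right)$)
$a{\left(7 \right)} \left(j{\left(11,9 \right)} - 125\right) = 7 \left(11 \left(49 + 9\right) - 125\right) = 7 \left(11 \cdot 58 - 125\right) = 7 \left(638 - 125\right) = 7 \cdot 513 = 3591$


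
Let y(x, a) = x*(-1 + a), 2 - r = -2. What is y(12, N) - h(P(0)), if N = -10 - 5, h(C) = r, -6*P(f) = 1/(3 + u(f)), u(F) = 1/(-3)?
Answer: -196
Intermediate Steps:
u(F) = -⅓
r = 4 (r = 2 - 1*(-2) = 2 + 2 = 4)
P(f) = -1/16 (P(f) = -1/(6*(3 - ⅓)) = -1/(6*8/3) = -⅙*3/8 = -1/16)
h(C) = 4
N = -15
y(12, N) - h(P(0)) = 12*(-1 - 15) - 1*4 = 12*(-16) - 4 = -192 - 4 = -196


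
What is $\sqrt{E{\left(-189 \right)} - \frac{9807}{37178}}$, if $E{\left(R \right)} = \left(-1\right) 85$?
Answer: $\frac{i \sqrt{117851917786}}{37178} \approx 9.2338 i$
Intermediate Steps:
$E{\left(R \right)} = -85$
$\sqrt{E{\left(-189 \right)} - \frac{9807}{37178}} = \sqrt{-85 - \frac{9807}{37178}} = \sqrt{- \frac{3169937}{37178}} = \frac{i \sqrt{117851917786}}{37178}$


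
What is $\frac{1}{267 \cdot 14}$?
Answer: $\frac{1}{3738} \approx 0.00026752$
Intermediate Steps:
$\frac{1}{267 \cdot 14} = \frac{1}{3738}$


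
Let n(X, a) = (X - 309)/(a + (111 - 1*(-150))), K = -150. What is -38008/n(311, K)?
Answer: -2109444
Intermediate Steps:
n(X, a) = (-309 + X)/(261 + a) (n(X, a) = (-309 + X)/(a + (111 + 150)) = (-309 + X)/(a + 261) = (-309 + X)/(261 + a))
-38008/n(311, K) = -38008*(261 - 150)/(-309 + 311) = -38008/(2/111) = -38008/((1/111)*2) = -38008/2/111 = -38008*111/2 = -2109444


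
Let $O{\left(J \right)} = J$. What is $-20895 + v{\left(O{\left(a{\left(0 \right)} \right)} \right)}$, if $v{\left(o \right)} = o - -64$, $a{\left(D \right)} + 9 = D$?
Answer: $-20840$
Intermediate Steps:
$a{\left(D \right)} = -9 + D$
$v{\left(o \right)} = 64 + o$ ($v{\left(o \right)} = o + 64 = 64 + o$)
$-20895 + v{\left(O{\left(a{\left(0 \right)} \right)} \right)} = -20895 + \left(64 + \left(-9 + 0\right)\right) = -20895 + \left(64 - 9\right) = -20895 + 55 = -20840$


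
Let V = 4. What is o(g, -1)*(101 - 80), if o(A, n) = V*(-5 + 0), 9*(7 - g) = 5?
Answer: -420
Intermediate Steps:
g = 58/9 (g = 7 - ⅑*5 = 7 - 5/9 = 58/9 ≈ 6.4444)
o(A, n) = -20 (o(A, n) = 4*(-5 + 0) = 4*(-5) = -20)
o(g, -1)*(101 - 80) = -20*(101 - 80) = -20*21 = -420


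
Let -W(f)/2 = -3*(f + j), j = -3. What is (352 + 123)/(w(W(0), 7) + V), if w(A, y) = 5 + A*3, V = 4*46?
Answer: 95/27 ≈ 3.5185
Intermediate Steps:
W(f) = -18 + 6*f (W(f) = -(-6)*(f - 3) = -(-6)*(-3 + f) = -2*(9 - 3*f) = -18 + 6*f)
V = 184
w(A, y) = 5 + 3*A
(352 + 123)/(w(W(0), 7) + V) = (352 + 123)/((5 + 3*(-18 + 6*0)) + 184) = 475/((5 + 3*(-18 + 0)) + 184) = 475/((5 + 3*(-18)) + 184) = 475/((5 - 54) + 184) = 475/(-49 + 184) = 475/135 = 475*(1/135) = 95/27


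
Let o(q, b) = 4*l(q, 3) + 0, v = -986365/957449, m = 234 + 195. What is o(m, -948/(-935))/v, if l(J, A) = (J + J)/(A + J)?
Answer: -136915207/17754570 ≈ -7.7115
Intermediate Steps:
l(J, A) = 2*J/(A + J) (l(J, A) = (2*J)/(A + J) = 2*J/(A + J))
m = 429
v = -986365/957449 (v = -986365*1/957449 = -986365/957449 ≈ -1.0302)
o(q, b) = 8*q/(3 + q) (o(q, b) = 4*(2*q/(3 + q)) + 0 = 8*q/(3 + q) + 0 = 8*q/(3 + q))
o(m, -948/(-935))/v = (8*429/(3 + 429))/(-986365/957449) = (8*429/432)*(-957449/986365) = (8*429*(1/432))*(-957449/986365) = (143/18)*(-957449/986365) = -136915207/17754570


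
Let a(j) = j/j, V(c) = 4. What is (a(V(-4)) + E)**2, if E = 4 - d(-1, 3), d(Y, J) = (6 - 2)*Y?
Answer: 81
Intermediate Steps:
d(Y, J) = 4*Y
a(j) = 1
E = 8 (E = 4 - 4*(-1) = 4 - 1*(-4) = 4 + 4 = 8)
(a(V(-4)) + E)**2 = (1 + 8)**2 = 9**2 = 81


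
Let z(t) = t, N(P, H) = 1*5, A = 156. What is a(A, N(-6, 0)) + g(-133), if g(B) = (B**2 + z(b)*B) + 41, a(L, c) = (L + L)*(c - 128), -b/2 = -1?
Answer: -20912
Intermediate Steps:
N(P, H) = 5
b = 2 (b = -2*(-1) = 2)
a(L, c) = 2*L*(-128 + c) (a(L, c) = (2*L)*(-128 + c) = 2*L*(-128 + c))
g(B) = 41 + B**2 + 2*B (g(B) = (B**2 + 2*B) + 41 = 41 + B**2 + 2*B)
a(A, N(-6, 0)) + g(-133) = 2*156*(-128 + 5) + (41 + (-133)**2 + 2*(-133)) = 2*156*(-123) + (41 + 17689 - 266) = -38376 + 17464 = -20912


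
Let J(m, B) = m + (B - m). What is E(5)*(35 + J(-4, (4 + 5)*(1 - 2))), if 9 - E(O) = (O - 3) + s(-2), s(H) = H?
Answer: 234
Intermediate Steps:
J(m, B) = B
E(O) = 14 - O (E(O) = 9 - ((O - 3) - 2) = 9 - ((-3 + O) - 2) = 9 - (-5 + O) = 9 + (5 - O) = 14 - O)
E(5)*(35 + J(-4, (4 + 5)*(1 - 2))) = (14 - 1*5)*(35 + (4 + 5)*(1 - 2)) = (14 - 5)*(35 + 9*(-1)) = 9*(35 - 9) = 9*26 = 234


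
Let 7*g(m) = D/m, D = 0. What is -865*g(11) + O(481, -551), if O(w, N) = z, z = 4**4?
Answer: 256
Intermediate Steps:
z = 256
g(m) = 0 (g(m) = (0/m)/7 = (1/7)*0 = 0)
O(w, N) = 256
-865*g(11) + O(481, -551) = -865*0 + 256 = 0 + 256 = 256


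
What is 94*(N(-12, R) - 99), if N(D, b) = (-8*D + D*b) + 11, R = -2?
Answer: 3008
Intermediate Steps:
N(D, b) = 11 - 8*D + D*b
94*(N(-12, R) - 99) = 94*((11 - 8*(-12) - 12*(-2)) - 99) = 94*((11 + 96 + 24) - 99) = 94*(131 - 99) = 94*32 = 3008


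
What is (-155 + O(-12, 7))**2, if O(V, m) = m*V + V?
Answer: 63001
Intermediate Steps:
O(V, m) = V + V*m (O(V, m) = V*m + V = V + V*m)
(-155 + O(-12, 7))**2 = (-155 - 12*(1 + 7))**2 = (-155 - 12*8)**2 = (-155 - 96)**2 = (-251)**2 = 63001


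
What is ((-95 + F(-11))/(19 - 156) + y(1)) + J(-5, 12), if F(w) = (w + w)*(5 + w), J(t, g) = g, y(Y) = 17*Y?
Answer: 3936/137 ≈ 28.730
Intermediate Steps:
F(w) = 2*w*(5 + w) (F(w) = (2*w)*(5 + w) = 2*w*(5 + w))
((-95 + F(-11))/(19 - 156) + y(1)) + J(-5, 12) = ((-95 + 2*(-11)*(5 - 11))/(19 - 156) + 17*1) + 12 = ((-95 + 2*(-11)*(-6))/(-137) + 17) + 12 = ((-95 + 132)*(-1/137) + 17) + 12 = (37*(-1/137) + 17) + 12 = (-37/137 + 17) + 12 = 2292/137 + 12 = 3936/137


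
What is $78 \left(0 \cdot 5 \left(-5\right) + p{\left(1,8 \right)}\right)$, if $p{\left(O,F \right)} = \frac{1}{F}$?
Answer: $\frac{39}{4} \approx 9.75$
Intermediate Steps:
$78 \left(0 \cdot 5 \left(-5\right) + p{\left(1,8 \right)}\right) = 78 \left(0 \cdot 5 \left(-5\right) + \frac{1}{8}\right) = 78 \left(0 \left(-5\right) + \frac{1}{8}\right) = 78 \left(0 + \frac{1}{8}\right) = 78 \cdot \frac{1}{8} = \frac{39}{4}$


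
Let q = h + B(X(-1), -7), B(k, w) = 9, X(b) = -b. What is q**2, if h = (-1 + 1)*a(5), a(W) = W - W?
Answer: 81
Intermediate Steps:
a(W) = 0
h = 0 (h = (-1 + 1)*0 = 0*0 = 0)
q = 9 (q = 0 + 9 = 9)
q**2 = 9**2 = 81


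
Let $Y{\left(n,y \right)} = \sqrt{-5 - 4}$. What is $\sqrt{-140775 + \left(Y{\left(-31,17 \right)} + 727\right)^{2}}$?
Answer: $\sqrt{387745 + 4362 i} \approx 622.7 + 3.503 i$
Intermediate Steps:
$Y{\left(n,y \right)} = 3 i$ ($Y{\left(n,y \right)} = \sqrt{-9} = 3 i$)
$\sqrt{-140775 + \left(Y{\left(-31,17 \right)} + 727\right)^{2}} = \sqrt{-140775 + \left(3 i + 727\right)^{2}} = \sqrt{-140775 + \left(727 + 3 i\right)^{2}}$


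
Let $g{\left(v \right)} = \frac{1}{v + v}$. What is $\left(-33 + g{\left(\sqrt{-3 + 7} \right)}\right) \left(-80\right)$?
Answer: $2620$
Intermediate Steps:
$g{\left(v \right)} = \frac{1}{2 v}$
$\left(-33 + g{\left(\sqrt{-3 + 7} \right)}\right) \left(-80\right) = \left(-33 + \frac{1}{2 \sqrt{-3 + 7}}\right) \left(-80\right) = \left(-33 + \frac{1}{2 \sqrt{4}}\right) \left(-80\right) = \left(-33 + \frac{1}{2 \cdot 2}\right) \left(-80\right) = \left(-33 + \frac{1}{2} \cdot \frac{1}{2}\right) \left(-80\right) = \left(-33 + \frac{1}{4}\right) \left(-80\right) = \left(- \frac{131}{4}\right) \left(-80\right) = 2620$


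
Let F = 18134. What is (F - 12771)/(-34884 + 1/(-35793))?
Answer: -191957859/1248603013 ≈ -0.15374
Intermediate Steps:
(F - 12771)/(-34884 + 1/(-35793)) = (18134 - 12771)/(-34884 + 1/(-35793)) = 5363/(-34884 - 1/35793) = 5363/(-1248603013/35793) = 5363*(-35793/1248603013) = -191957859/1248603013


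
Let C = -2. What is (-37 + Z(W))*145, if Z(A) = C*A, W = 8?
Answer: -7685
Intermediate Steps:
Z(A) = -2*A
(-37 + Z(W))*145 = (-37 - 2*8)*145 = (-37 - 16)*145 = -53*145 = -7685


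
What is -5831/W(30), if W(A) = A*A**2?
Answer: -5831/27000 ≈ -0.21596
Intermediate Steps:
W(A) = A**3
-5831/W(30) = -5831/(30**3) = -5831/27000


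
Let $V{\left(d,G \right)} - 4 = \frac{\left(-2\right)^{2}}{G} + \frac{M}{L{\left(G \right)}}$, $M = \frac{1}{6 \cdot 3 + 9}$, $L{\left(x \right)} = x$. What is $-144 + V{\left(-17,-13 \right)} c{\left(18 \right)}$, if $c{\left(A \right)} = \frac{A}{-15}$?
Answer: $- \frac{17366}{117} \approx -148.43$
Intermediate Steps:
$c{\left(A \right)} = - \frac{A}{15}$ ($c{\left(A \right)} = A \left(- \frac{1}{15}\right) = - \frac{A}{15}$)
$M = \frac{1}{27}$ ($M = \frac{1}{18 + 9} = \frac{1}{27} \approx 0.037037$)
$V{\left(d,G \right)} = 4 + \frac{109}{27 G}$ ($V{\left(d,G \right)} = 4 + \left(\frac{\left(-2\right)^{2}}{G} + \frac{1}{27 G}\right) = 4 + \left(\frac{4}{G} + \frac{1}{27 G}\right) = 4 + \frac{109}{27 G}$)
$-144 + V{\left(-17,-13 \right)} c{\left(18 \right)} = -144 + \left(4 + \frac{109}{27 \left(-13\right)}\right) \left(\left(- \frac{1}{15}\right) 18\right) = -144 + \left(4 + \frac{109}{27} \left(- \frac{1}{13}\right)\right) \left(- \frac{6}{5}\right) = -144 + \left(4 - \frac{109}{351}\right) \left(- \frac{6}{5}\right) = -144 + \frac{1295}{351} \left(- \frac{6}{5}\right) = -144 - \frac{518}{117} = - \frac{17366}{117}$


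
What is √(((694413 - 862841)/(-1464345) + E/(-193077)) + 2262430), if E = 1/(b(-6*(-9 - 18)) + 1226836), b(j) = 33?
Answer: √4610063564647111616116571370072245785/1427466320332395 ≈ 1504.1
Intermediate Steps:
E = 1/1226869 (E = 1/(33 + 1226836) = 1/1226869 ≈ 8.1508e-7)
√(((694413 - 862841)/(-1464345) + E/(-193077)) + 2262430) = √(((694413 - 862841)/(-1464345) + (1/1226869)/(-193077)) + 2262430) = √((-168428*(-1/1464345) + (1/1226869)*(-1/193077)) + 2262430) = √((168428/1464345 - 1/236880185913) + 2262430) = √(492558715450499/4282398960997185 + 2262430) = √(9688628373887576710049/4282398960997185) = √4610063564647111616116571370072245785/1427466320332395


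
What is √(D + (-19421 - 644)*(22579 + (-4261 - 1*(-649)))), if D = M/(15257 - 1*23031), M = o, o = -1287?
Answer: I*√136094375180218/598 ≈ 19508.0*I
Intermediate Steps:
M = -1287
D = 99/598 (D = -1287/(15257 - 1*23031) = -1287/(15257 - 23031) = -1287/(-7774) = -1287*(-1/7774) = 99/598 ≈ 0.16555)
√(D + (-19421 - 644)*(22579 + (-4261 - 1*(-649)))) = √(99/598 + (-19421 - 644)*(22579 + (-4261 - 1*(-649)))) = √(99/598 - 20065*(22579 + (-4261 + 649))) = √(99/598 - 20065*(22579 - 3612)) = √(99/598 - 20065*18967) = √(99/598 - 380572855) = √(-227582567191/598) = I*√136094375180218/598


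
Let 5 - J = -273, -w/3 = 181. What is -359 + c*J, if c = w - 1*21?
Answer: -157151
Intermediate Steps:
w = -543 (w = -3*181 = -543)
J = 278 (J = 5 - 1*(-273) = 5 + 273 = 278)
c = -564 (c = -543 - 1*21 = -543 - 21 = -564)
-359 + c*J = -359 - 564*278 = -359 - 156792 = -157151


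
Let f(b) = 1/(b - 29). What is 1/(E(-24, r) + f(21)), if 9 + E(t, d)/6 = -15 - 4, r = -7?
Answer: -8/1345 ≈ -0.0059480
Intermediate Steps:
E(t, d) = -168 (E(t, d) = -54 + 6*(-15 - 4) = -54 + 6*(-19) = -54 - 114 = -168)
f(b) = 1/(-29 + b)
1/(E(-24, r) + f(21)) = 1/(-168 + 1/(-29 + 21)) = 1/(-168 + 1/(-8)) = 1/(-168 - 1/8) = 1/(-1345/8) = -8/1345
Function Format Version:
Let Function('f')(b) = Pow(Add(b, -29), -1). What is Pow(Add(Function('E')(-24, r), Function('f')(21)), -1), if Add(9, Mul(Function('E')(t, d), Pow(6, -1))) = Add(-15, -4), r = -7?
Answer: Rational(-8, 1345) ≈ -0.0059480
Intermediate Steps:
Function('E')(t, d) = -168 (Function('E')(t, d) = Add(-54, Mul(6, Add(-15, -4))) = Add(-54, Mul(6, -19)) = Add(-54, -114) = -168)
Function('f')(b) = Pow(Add(-29, b), -1)
Pow(Add(Function('E')(-24, r), Function('f')(21)), -1) = Pow(Add(-168, Pow(Add(-29, 21), -1)), -1) = Pow(Add(-168, Pow(-8, -1)), -1) = Pow(Add(-168, Rational(-1, 8)), -1) = Pow(Rational(-1345, 8), -1) = Rational(-8, 1345)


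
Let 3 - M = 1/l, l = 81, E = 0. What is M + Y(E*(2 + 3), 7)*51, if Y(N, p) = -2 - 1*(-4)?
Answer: 8504/81 ≈ 104.99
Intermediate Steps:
M = 242/81 (M = 3 - 1/81 = 242/81 ≈ 2.9877)
Y(N, p) = 2 (Y(N, p) = -2 + 4 = 2)
M + Y(E*(2 + 3), 7)*51 = 242/81 + 2*51 = 242/81 + 102 = 8504/81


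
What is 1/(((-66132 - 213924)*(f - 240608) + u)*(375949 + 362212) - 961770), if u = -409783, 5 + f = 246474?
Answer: -1/1211926016921609 ≈ -8.2513e-16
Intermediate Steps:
f = 246469 (f = -5 + 246474 = 246469)
1/(((-66132 - 213924)*(f - 240608) + u)*(375949 + 362212) - 961770) = 1/(((-66132 - 213924)*(246469 - 240608) - 409783)*(375949 + 362212) - 961770) = 1/((-280056*5861 - 409783)*738161 - 961770) = 1/((-1641408216 - 409783)*738161 - 961770) = 1/(-1641817999*738161 - 961770) = 1/(-1211926015959839 - 961770) = 1/(-1211926016921609) = -1/1211926016921609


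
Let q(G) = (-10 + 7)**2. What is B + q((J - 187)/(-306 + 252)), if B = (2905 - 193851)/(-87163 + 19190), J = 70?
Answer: 802703/67973 ≈ 11.809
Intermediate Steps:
q(G) = 9 (q(G) = (-3)**2 = 9)
B = 190946/67973 (B = -190946/(-67973) = -190946*(-1/67973) = 190946/67973 ≈ 2.8091)
B + q((J - 187)/(-306 + 252)) = 190946/67973 + 9 = 802703/67973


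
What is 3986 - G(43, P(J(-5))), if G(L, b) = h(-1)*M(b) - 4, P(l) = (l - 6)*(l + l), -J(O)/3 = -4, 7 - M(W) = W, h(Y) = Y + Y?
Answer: 3716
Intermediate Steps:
h(Y) = 2*Y
M(W) = 7 - W
J(O) = 12 (J(O) = -3*(-4) = 12)
P(l) = 2*l*(-6 + l) (P(l) = (-6 + l)*(2*l) = 2*l*(-6 + l))
G(L, b) = -18 + 2*b (G(L, b) = (2*(-1))*(7 - b) - 4 = -2*(7 - b) - 4 = (-14 + 2*b) - 4 = -18 + 2*b)
3986 - G(43, P(J(-5))) = 3986 - (-18 + 2*(2*12*(-6 + 12))) = 3986 - (-18 + 2*(2*12*6)) = 3986 - (-18 + 2*144) = 3986 - (-18 + 288) = 3986 - 1*270 = 3986 - 270 = 3716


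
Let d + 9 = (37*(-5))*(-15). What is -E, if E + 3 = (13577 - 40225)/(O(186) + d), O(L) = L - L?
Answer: 17473/1383 ≈ 12.634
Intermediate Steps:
O(L) = 0
d = 2766 (d = -9 + (37*(-5))*(-15) = -9 - 185*(-15) = -9 + 2775 = 2766)
E = -17473/1383 (E = -3 + (13577 - 40225)/(0 + 2766) = -3 - 26648/2766 = -3 - 26648*1/2766 = -3 - 13324/1383 = -17473/1383 ≈ -12.634)
-E = -1*(-17473/1383) = 17473/1383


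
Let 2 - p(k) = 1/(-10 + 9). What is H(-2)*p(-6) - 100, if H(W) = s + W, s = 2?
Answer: -100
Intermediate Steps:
p(k) = 3 (p(k) = 2 - 1/(-10 + 9) = 2 - 1/(-1) = 2 - 1*(-1) = 2 + 1 = 3)
H(W) = 2 + W
H(-2)*p(-6) - 100 = (2 - 2)*3 - 100 = 0*3 - 100 = 0 - 100 = -100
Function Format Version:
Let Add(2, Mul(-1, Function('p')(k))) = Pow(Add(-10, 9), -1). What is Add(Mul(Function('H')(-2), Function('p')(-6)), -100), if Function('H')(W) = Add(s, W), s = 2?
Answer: -100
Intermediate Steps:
Function('p')(k) = 3 (Function('p')(k) = Add(2, Mul(-1, Pow(Add(-10, 9), -1))) = Add(2, Mul(-1, Pow(-1, -1))) = Add(2, Mul(-1, -1)) = Add(2, 1) = 3)
Function('H')(W) = Add(2, W)
Add(Mul(Function('H')(-2), Function('p')(-6)), -100) = Add(Mul(Add(2, -2), 3), -100) = Add(Mul(0, 3), -100) = Add(0, -100) = -100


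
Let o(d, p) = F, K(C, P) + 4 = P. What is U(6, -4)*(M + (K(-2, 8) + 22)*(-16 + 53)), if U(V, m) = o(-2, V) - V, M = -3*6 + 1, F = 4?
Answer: -1890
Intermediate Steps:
K(C, P) = -4 + P
M = -17 (M = -18 + 1 = -17)
o(d, p) = 4
U(V, m) = 4 - V
U(6, -4)*(M + (K(-2, 8) + 22)*(-16 + 53)) = (4 - 1*6)*(-17 + ((-4 + 8) + 22)*(-16 + 53)) = (4 - 6)*(-17 + (4 + 22)*37) = -2*(-17 + 26*37) = -2*(-17 + 962) = -2*945 = -1890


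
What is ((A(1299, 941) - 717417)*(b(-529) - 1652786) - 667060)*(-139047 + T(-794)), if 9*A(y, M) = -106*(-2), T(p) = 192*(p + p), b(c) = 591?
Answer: -526193737956338285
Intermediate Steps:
T(p) = 384*p (T(p) = 192*(2*p) = 384*p)
A(y, M) = 212/9 (A(y, M) = (-106*(-2))/9 = (1/9)*212 = 212/9)
((A(1299, 941) - 717417)*(b(-529) - 1652786) - 667060)*(-139047 + T(-794)) = ((212/9 - 717417)*(591 - 1652786) - 667060)*(-139047 + 384*(-794)) = (-6456541/9*(-1652195) - 667060)*(-139047 - 304896) = (10667464757495/9 - 667060)*(-443943) = (10667458753955/9)*(-443943) = -526193737956338285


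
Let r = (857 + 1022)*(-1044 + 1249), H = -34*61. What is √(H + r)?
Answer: 3*√42569 ≈ 618.97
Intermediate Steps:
H = -2074
r = 385195 (r = 1879*205 = 385195)
√(H + r) = √(-2074 + 385195) = √383121 = 3*√42569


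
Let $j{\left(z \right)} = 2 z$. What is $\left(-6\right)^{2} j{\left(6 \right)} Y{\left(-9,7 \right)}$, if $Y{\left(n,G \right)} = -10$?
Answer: $-4320$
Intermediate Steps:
$\left(-6\right)^{2} j{\left(6 \right)} Y{\left(-9,7 \right)} = \left(-6\right)^{2} \cdot 2 \cdot 6 \left(-10\right) = 36 \cdot 12 \left(-10\right) = 432 \left(-10\right) = -4320$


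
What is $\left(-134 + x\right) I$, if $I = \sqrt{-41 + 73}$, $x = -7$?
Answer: $- 564 \sqrt{2} \approx -797.62$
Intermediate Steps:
$I = 4 \sqrt{2}$ ($I = \sqrt{32} = 4 \sqrt{2} \approx 5.6569$)
$\left(-134 + x\right) I = \left(-134 - 7\right) 4 \sqrt{2} = - 141 \cdot 4 \sqrt{2} = - 564 \sqrt{2}$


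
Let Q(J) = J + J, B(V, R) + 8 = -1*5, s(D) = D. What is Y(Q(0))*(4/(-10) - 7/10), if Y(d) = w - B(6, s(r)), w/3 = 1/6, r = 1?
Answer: -297/20 ≈ -14.850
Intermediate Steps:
B(V, R) = -13 (B(V, R) = -8 - 1*5 = -8 - 5 = -13)
w = ½ (w = 3/6 = 3*(⅙) = ½ ≈ 0.50000)
Q(J) = 2*J
Y(d) = 27/2 (Y(d) = ½ - 1*(-13) = ½ + 13 = 27/2)
Y(Q(0))*(4/(-10) - 7/10) = 27*(4/(-10) - 7/10)/2 = 27*(4*(-⅒) - 7*⅒)/2 = 27*(-⅖ - 7/10)/2 = (27/2)*(-11/10) = -297/20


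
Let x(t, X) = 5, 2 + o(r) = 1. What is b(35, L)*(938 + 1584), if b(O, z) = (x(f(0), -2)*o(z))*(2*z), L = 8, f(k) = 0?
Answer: -201760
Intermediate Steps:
o(r) = -1 (o(r) = -2 + 1 = -1)
b(O, z) = -10*z (b(O, z) = (5*(-1))*(2*z) = -10*z)
b(35, L)*(938 + 1584) = (-10*8)*(938 + 1584) = -80*2522 = -201760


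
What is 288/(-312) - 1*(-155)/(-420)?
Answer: -1411/1092 ≈ -1.2921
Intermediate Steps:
288/(-312) - 1*(-155)/(-420) = 288*(-1/312) + 155*(-1/420) = -12/13 - 31/84 = -1411/1092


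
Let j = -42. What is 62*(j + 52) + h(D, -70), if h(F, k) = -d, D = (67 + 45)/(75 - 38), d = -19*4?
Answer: 696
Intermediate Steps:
d = -76
D = 112/37 ≈ 3.0270
h(F, k) = 76 (h(F, k) = -1*(-76) = 76)
62*(j + 52) + h(D, -70) = 62*(-42 + 52) + 76 = 62*10 + 76 = 620 + 76 = 696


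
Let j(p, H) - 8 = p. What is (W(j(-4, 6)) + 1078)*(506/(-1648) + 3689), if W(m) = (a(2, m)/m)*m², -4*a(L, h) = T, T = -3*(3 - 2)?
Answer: 3285681123/824 ≈ 3.9875e+6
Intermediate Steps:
j(p, H) = 8 + p
T = -3 (T = -3*1 = -3)
a(L, h) = ¾ (a(L, h) = -¼*(-3) = ¾)
W(m) = 3*m/4 (W(m) = (3/(4*m))*m² = 3*m/4)
(W(j(-4, 6)) + 1078)*(506/(-1648) + 3689) = (3*(8 - 4)/4 + 1078)*(506/(-1648) + 3689) = ((¾)*4 + 1078)*(506*(-1/1648) + 3689) = (3 + 1078)*(-253/824 + 3689) = 1081*(3039483/824) = 3285681123/824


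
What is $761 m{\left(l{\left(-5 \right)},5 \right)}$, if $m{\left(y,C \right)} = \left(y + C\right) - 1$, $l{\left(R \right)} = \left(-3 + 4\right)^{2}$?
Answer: $3805$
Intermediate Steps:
$l{\left(R \right)} = 1$ ($l{\left(R \right)} = 1^{2} = 1$)
$m{\left(y,C \right)} = -1 + C + y$ ($m{\left(y,C \right)} = \left(C + y\right) - 1 = -1 + C + y$)
$761 m{\left(l{\left(-5 \right)},5 \right)} = 761 \left(-1 + 5 + 1\right) = 761 \cdot 5 = 3805$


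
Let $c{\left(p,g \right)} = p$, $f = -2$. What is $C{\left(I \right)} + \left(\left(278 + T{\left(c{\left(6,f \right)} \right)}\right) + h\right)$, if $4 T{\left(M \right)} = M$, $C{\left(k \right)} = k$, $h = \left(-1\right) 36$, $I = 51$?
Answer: $\frac{589}{2} \approx 294.5$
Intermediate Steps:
$h = -36$
$T{\left(M \right)} = \frac{M}{4}$
$C{\left(I \right)} + \left(\left(278 + T{\left(c{\left(6,f \right)} \right)}\right) + h\right) = 51 + \left(\left(278 + \frac{1}{4} \cdot 6\right) - 36\right) = 51 + \left(\left(278 + \frac{3}{2}\right) - 36\right) = 51 + \left(\frac{559}{2} - 36\right) = 51 + \frac{487}{2} = \frac{589}{2}$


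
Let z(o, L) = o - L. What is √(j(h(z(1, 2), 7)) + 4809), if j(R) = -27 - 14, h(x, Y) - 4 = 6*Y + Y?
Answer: 4*√298 ≈ 69.051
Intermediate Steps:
h(x, Y) = 4 + 7*Y (h(x, Y) = 4 + (6*Y + Y) = 4 + 7*Y)
j(R) = -41
√(j(h(z(1, 2), 7)) + 4809) = √(-41 + 4809) = √4768 = 4*√298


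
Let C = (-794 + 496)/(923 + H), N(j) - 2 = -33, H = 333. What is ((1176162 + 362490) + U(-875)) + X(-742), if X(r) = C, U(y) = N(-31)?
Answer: 966253839/628 ≈ 1.5386e+6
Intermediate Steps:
N(j) = -31 (N(j) = 2 - 33 = -31)
C = -149/628 (C = (-794 + 496)/(923 + 333) = -298/1256 = -298*1/1256 = -149/628 ≈ -0.23726)
U(y) = -31
X(r) = -149/628
((1176162 + 362490) + U(-875)) + X(-742) = ((1176162 + 362490) - 31) - 149/628 = (1538652 - 31) - 149/628 = 1538621 - 149/628 = 966253839/628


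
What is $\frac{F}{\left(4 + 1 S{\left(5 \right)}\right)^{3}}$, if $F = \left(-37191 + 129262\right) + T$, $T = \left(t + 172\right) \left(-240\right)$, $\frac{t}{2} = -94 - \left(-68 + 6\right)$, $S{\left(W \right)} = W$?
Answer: $\frac{66151}{729} \approx 90.742$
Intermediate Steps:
$t = -64$ ($t = 2 \left(-94 - \left(-68 + 6\right)\right) = 2 \left(-94 - -62\right) = 2 \left(-94 + 62\right) = 2 \left(-32\right) = -64$)
$T = -25920$ ($T = \left(-64 + 172\right) \left(-240\right) = 108 \left(-240\right) = -25920$)
$F = 66151$ ($F = \left(-37191 + 129262\right) - 25920 = 92071 - 25920 = 66151$)
$\frac{F}{\left(4 + 1 S{\left(5 \right)}\right)^{3}} = \frac{66151}{\left(4 + 1 \cdot 5\right)^{3}} = \frac{66151}{\left(4 + 5\right)^{3}} = \frac{66151}{9^{3}} = \frac{66151}{729}$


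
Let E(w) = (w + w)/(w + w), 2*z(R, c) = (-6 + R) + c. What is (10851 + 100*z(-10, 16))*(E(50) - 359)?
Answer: -3884658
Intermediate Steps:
z(R, c) = -3 + R/2 + c/2 (z(R, c) = ((-6 + R) + c)/2 = (-6 + R + c)/2 = -3 + R/2 + c/2)
E(w) = 1 (E(w) = (2*w)/((2*w)) = (2*w)*(1/(2*w)) = 1)
(10851 + 100*z(-10, 16))*(E(50) - 359) = (10851 + 100*(-3 + (1/2)*(-10) + (1/2)*16))*(1 - 359) = (10851 + 100*(-3 - 5 + 8))*(-358) = (10851 + 100*0)*(-358) = (10851 + 0)*(-358) = 10851*(-358) = -3884658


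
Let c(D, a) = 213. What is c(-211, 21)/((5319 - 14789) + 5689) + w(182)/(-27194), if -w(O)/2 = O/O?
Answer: -2892380/51410257 ≈ -0.056261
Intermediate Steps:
w(O) = -2 (w(O) = -2*O/O = -2*1 = -2)
c(-211, 21)/((5319 - 14789) + 5689) + w(182)/(-27194) = 213/((5319 - 14789) + 5689) - 2/(-27194) = 213/(-9470 + 5689) - 2*(-1/27194) = 213/(-3781) + 1/13597 = 213*(-1/3781) + 1/13597 = -213/3781 + 1/13597 = -2892380/51410257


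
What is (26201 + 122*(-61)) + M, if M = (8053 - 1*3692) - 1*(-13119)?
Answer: 36239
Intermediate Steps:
M = 17480 (M = (8053 - 3692) + 13119 = 4361 + 13119 = 17480)
(26201 + 122*(-61)) + M = (26201 + 122*(-61)) + 17480 = (26201 - 7442) + 17480 = 18759 + 17480 = 36239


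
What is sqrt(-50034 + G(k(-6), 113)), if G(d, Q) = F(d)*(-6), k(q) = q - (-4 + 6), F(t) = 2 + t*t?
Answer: 41*I*sqrt(30) ≈ 224.57*I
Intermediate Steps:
F(t) = 2 + t**2
k(q) = -2 + q (k(q) = q - 1*2 = q - 2 = -2 + q)
G(d, Q) = -12 - 6*d**2 (G(d, Q) = (2 + d**2)*(-6) = -12 - 6*d**2)
sqrt(-50034 + G(k(-6), 113)) = sqrt(-50034 + (-12 - 6*(-2 - 6)**2)) = sqrt(-50034 + (-12 - 6*(-8)**2)) = sqrt(-50034 + (-12 - 6*64)) = sqrt(-50034 + (-12 - 384)) = sqrt(-50034 - 396) = sqrt(-50430) = 41*I*sqrt(30)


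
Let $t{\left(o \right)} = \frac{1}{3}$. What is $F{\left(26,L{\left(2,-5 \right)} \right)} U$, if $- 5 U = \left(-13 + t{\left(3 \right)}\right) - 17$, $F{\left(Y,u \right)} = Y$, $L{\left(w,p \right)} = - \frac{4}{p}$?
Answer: $\frac{2314}{15} \approx 154.27$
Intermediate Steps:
$t{\left(o \right)} = \frac{1}{3}$
$U = \frac{89}{15}$ ($U = - \frac{\left(-13 + \frac{1}{3}\right) - 17}{5} = - \frac{- \frac{38}{3} - 17}{5} = \left(- \frac{1}{5}\right) \left(- \frac{89}{3}\right) = \frac{89}{15} \approx 5.9333$)
$F{\left(26,L{\left(2,-5 \right)} \right)} U = 26 \cdot \frac{89}{15} = \frac{2314}{15}$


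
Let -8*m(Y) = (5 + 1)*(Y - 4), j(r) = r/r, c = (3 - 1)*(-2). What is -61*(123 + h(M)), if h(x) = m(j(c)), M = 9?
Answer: -30561/4 ≈ -7640.3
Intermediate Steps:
c = -4 (c = 2*(-2) = -4)
j(r) = 1
m(Y) = 3 - 3*Y/4 (m(Y) = -(5 + 1)*(Y - 4)/8 = -3*(-4 + Y)/4 = -(-24 + 6*Y)/8 = 3 - 3*Y/4)
h(x) = 9/4 (h(x) = 3 - ¾*1 = 3 - ¾ = 9/4)
-61*(123 + h(M)) = -61*(123 + 9/4) = -61*501/4 = -30561/4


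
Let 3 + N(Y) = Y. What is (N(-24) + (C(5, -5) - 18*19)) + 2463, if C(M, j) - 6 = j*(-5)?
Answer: 2125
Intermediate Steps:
N(Y) = -3 + Y
C(M, j) = 6 - 5*j (C(M, j) = 6 + j*(-5) = 6 - 5*j)
(N(-24) + (C(5, -5) - 18*19)) + 2463 = ((-3 - 24) + ((6 - 5*(-5)) - 18*19)) + 2463 = (-27 + ((6 + 25) - 342)) + 2463 = (-27 + (31 - 342)) + 2463 = (-27 - 311) + 2463 = -338 + 2463 = 2125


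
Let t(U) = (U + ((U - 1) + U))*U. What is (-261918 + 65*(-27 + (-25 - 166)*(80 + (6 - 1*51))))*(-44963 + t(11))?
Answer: 31147310978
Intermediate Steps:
t(U) = U*(-1 + 3*U) (t(U) = (U + ((-1 + U) + U))*U = (U + (-1 + 2*U))*U = (-1 + 3*U)*U = U*(-1 + 3*U))
(-261918 + 65*(-27 + (-25 - 166)*(80 + (6 - 1*51))))*(-44963 + t(11)) = (-261918 + 65*(-27 + (-25 - 166)*(80 + (6 - 1*51))))*(-44963 + 11*(-1 + 3*11)) = (-261918 + 65*(-27 - 191*(80 + (6 - 51))))*(-44963 + 11*(-1 + 33)) = (-261918 + 65*(-27 - 191*(80 - 45)))*(-44963 + 11*32) = (-261918 + 65*(-27 - 191*35))*(-44963 + 352) = (-261918 + 65*(-27 - 6685))*(-44611) = (-261918 + 65*(-6712))*(-44611) = (-261918 - 436280)*(-44611) = -698198*(-44611) = 31147310978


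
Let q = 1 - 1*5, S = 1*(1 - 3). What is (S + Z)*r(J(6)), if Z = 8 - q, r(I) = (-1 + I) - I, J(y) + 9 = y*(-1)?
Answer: -10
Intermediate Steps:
J(y) = -9 - y (J(y) = -9 + y*(-1) = -9 - y)
r(I) = -1
S = -2 (S = 1*(-2) = -2)
q = -4 (q = 1 - 5 = -4)
Z = 12 (Z = 8 - 1*(-4) = 8 + 4 = 12)
(S + Z)*r(J(6)) = (-2 + 12)*(-1) = 10*(-1) = -10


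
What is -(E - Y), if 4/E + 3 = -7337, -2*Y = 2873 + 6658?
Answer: -17489383/3670 ≈ -4765.5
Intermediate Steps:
Y = -9531/2 (Y = -(2873 + 6658)/2 = -½*9531 = -9531/2 ≈ -4765.5)
E = -1/1835 (E = 4/(-3 - 7337) = 4/(-7340) = 4*(-1/7340) = -1/1835 ≈ -0.00054496)
-(E - Y) = -(-1/1835 - 1*(-9531/2)) = -(-1/1835 + 9531/2) = -1*17489383/3670 = -17489383/3670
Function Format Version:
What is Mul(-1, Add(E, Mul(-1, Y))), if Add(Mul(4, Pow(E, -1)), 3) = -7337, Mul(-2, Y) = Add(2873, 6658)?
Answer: Rational(-17489383, 3670) ≈ -4765.5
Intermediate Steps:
Y = Rational(-9531, 2) (Y = Mul(Rational(-1, 2), Add(2873, 6658)) = Mul(Rational(-1, 2), 9531) = Rational(-9531, 2) ≈ -4765.5)
E = Rational(-1, 1835) (E = Mul(4, Pow(Add(-3, -7337), -1)) = Mul(4, Pow(-7340, -1)) = Mul(4, Rational(-1, 7340)) = Rational(-1, 1835) ≈ -0.00054496)
Mul(-1, Add(E, Mul(-1, Y))) = Mul(-1, Add(Rational(-1, 1835), Mul(-1, Rational(-9531, 2)))) = Mul(-1, Add(Rational(-1, 1835), Rational(9531, 2))) = Mul(-1, Rational(17489383, 3670)) = Rational(-17489383, 3670)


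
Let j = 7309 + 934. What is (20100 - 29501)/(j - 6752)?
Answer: -1343/213 ≈ -6.3052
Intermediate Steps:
j = 8243
(20100 - 29501)/(j - 6752) = (20100 - 29501)/(8243 - 6752) = -9401/1491 = -9401*1/1491 = -1343/213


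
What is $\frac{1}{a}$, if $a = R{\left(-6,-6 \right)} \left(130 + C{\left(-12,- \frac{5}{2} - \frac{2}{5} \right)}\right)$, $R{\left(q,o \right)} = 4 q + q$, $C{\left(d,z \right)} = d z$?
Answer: $- \frac{1}{4944} \approx -0.00020227$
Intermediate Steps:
$R{\left(q,o \right)} = 5 q$
$a = -4944$ ($a = 5 \left(-6\right) \left(130 - 12 \left(- \frac{5}{2} - \frac{2}{5}\right)\right) = - 30 \left(130 - 12 \left(\left(-5\right) \frac{1}{2} - \frac{2}{5}\right)\right) = - 30 \left(130 - 12 \left(- \frac{5}{2} - \frac{2}{5}\right)\right) = - 30 \left(130 - - \frac{174}{5}\right) = - 30 \left(130 + \frac{174}{5}\right) = \left(-30\right) \frac{824}{5} = -4944$)
$\frac{1}{a} = \frac{1}{-4944} = - \frac{1}{4944}$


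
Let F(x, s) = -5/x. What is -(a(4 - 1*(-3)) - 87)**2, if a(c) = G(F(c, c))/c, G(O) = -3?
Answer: -374544/49 ≈ -7643.8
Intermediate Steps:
a(c) = -3/c
-(a(4 - 1*(-3)) - 87)**2 = -(-3/(4 - 1*(-3)) - 87)**2 = -(-3/(4 + 3) - 87)**2 = -(-3/7 - 87)**2 = -(-612/7)**2 = -1*374544/49 = -374544/49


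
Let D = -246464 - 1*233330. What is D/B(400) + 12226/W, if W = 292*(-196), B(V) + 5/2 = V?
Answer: -27464430043/22749720 ≈ -1207.2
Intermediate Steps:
B(V) = -5/2 + V
D = -479794 (D = -246464 - 233330 = -479794)
W = -57232
D/B(400) + 12226/W = -479794/(-5/2 + 400) + 12226/(-57232) = -479794/795/2 + 12226*(-1/57232) = -479794*2/795 - 6113/28616 = -959588/795 - 6113/28616 = -27464430043/22749720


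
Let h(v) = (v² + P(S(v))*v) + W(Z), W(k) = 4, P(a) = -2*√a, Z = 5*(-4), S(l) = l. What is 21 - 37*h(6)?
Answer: -1459 + 444*√6 ≈ -371.43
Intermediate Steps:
Z = -20
h(v) = 4 + v² - 2*v^(3/2) (h(v) = (v² + (-2*√v)*v) + 4 = (v² - 2*v^(3/2)) + 4 = 4 + v² - 2*v^(3/2))
21 - 37*h(6) = 21 - 37*(4 + 6² - 12*√6) = 21 - 37*(4 + 36 - 12*√6) = 21 - 37*(40 - 12*√6) = 21 + (-1480 + 444*√6) = -1459 + 444*√6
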